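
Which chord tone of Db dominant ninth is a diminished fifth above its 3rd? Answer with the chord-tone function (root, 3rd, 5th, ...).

7th

The chord tones of Db9 are Db, F, Ab, Cb, Eb.
The 3rd is F. A diminished fifth above F is Cb.
Cb is the chord's 7th.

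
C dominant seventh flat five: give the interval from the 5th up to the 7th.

major 3rd

The chord tones of C7b5 (C dominant seventh flat five) are C E Gb Bb.
5th = Gb; 7th = Bb.
Gb up to Bb spans 3 letter names and 4 semitones — a major third.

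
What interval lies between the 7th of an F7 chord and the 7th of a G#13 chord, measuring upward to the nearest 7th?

A2

The 7th of F7 is Eb; the 7th of G#13 is F#.
From Eb to F#: 3 semitones over a second = augmented.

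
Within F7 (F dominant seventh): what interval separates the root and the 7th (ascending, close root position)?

Spelling the chord: F–A–C–Eb.
The root is F and the 7th is Eb.
F up to Eb is 10 semitones, a half step narrower than a major seventh, so the interval is minor.

minor seventh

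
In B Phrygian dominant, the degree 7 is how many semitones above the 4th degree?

The scale is B C D# E F# G A.
E up to A is a perfect fourth — 5 semitones.

5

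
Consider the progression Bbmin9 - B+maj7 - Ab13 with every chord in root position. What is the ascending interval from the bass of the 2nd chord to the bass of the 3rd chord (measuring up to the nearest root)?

The roots are B and Ab.
From B to Ab: 9 semitones over a seventh = diminished.

d7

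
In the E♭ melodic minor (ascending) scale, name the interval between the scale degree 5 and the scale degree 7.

major 3rd

E♭ melodic minor: E♭ F G♭ A♭ B♭ C D.
So we need the interval from B♭ up to D.
From B♭ to D is 4 semitones, exactly the major third.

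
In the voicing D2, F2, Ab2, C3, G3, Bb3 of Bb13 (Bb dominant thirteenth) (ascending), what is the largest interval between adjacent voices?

perfect 5th

Adjacent intervals: D2→F2 = minor third; F2→Ab2 = minor third; Ab2→C3 = major third; C3→G3 = perfect fifth; G3→Bb3 = minor third.
The largest is C3 to G3, a perfect fifth (7 semitones).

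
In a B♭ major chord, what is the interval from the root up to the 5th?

Spelling the chord: B♭ D F.
So we need the interval from B♭ up to F.
From B♭ to F is 7 semitones, exactly the perfect fifth.

perfect 5th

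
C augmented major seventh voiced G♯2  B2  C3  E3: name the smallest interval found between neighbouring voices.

Adjacent intervals: G♯2→B2 = minor third; B2→C3 = minor second; C3→E3 = major third.
The smallest is B2 to C3, a minor second (1 semitone).

minor 2nd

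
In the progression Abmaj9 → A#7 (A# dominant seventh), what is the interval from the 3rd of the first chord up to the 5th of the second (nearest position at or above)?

Abmaj9 has C as its 3rd, and A#7 (A# dominant seventh) has E# as its 5th.
C up to E# is 5 semitones, a half step wider than a major third, so the interval is augmented.

augmented third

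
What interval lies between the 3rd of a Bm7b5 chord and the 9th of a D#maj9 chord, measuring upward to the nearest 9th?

augmented second

The 3rd of Bm7b5 is D; the 9th of D#maj9 is E#.
From D to E#: 3 semitones over a second = augmented.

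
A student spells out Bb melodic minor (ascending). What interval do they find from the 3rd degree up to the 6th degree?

A4

Bb melodic minor: Bb C Db Eb F G A.
That puts Db below G.
Db up to G is 6 semitones, a half step wider than a perfect fourth, so the interval is augmented.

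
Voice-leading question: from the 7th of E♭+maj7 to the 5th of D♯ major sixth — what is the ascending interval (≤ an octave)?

augmented fifth

E♭+maj7 has D as its 7th, and D♯ major sixth has A♯ as its 5th.
5 letter names make it a fifth; at 8 semitones (a half step wider than perfect) the quality is augmented.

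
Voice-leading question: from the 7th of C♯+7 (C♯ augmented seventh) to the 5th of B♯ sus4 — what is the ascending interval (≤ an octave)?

The 7th of C♯+7 (C♯ augmented seventh) is B; the 5th of B♯ sus4 is F𝄪.
B up to F𝄪 is 8 semitones, a half step wider than a perfect fifth, so the interval is augmented.

augmented 5th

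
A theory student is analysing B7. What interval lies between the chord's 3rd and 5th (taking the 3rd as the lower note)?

B7 is spelled B-D♯-F♯-A.
So we need the interval from D♯ up to F♯.
D♯ up to F♯ is 3 semitones, a half step narrower than a major third, so the interval is minor.

minor third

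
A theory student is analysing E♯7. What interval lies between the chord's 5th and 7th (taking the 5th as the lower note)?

E♯7: E♯ G𝄪 B♯ D♯.
5th = B♯; 7th = D♯.
B♯ up to D♯ is 3 semitones, a half step narrower than a major third, so the interval is minor.

minor 3rd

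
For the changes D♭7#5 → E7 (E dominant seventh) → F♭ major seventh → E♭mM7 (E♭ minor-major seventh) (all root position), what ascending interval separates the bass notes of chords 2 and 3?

diminished second

The roots are E and F♭.
2 letter names make it a second; at 0 semitones (a whole step narrower than major) the quality is diminished.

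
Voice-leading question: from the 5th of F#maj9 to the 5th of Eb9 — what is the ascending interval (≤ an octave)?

The 5th of F#maj9 is C#; the 5th of Eb9 is Bb.
7 letter names make it a seventh; at 9 semitones (a whole step narrower than major) the quality is diminished.

diminished seventh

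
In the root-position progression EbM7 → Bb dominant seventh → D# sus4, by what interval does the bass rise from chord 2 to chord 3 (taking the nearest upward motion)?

The roots are Bb and D#.
Bb up to D# is 5 semitones, a half step wider than a major third, so the interval is augmented.

augmented third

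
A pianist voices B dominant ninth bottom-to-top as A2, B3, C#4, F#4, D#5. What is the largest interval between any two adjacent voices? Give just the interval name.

major 9th

Adjacent intervals: A2→B3 = major ninth; B3→C#4 = major second; C#4→F#4 = perfect fourth; F#4→D#5 = major sixth.
The largest is A2 to B3, a major ninth (14 semitones).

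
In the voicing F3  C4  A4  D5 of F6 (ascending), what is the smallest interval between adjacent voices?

Adjacent intervals: F3→C4 = perfect fifth; C4→A4 = major sixth; A4→D5 = perfect fourth.
The smallest is A4 to D5, a perfect fourth (5 semitones).

perfect 4th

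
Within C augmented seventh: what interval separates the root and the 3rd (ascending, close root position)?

major third

C7#5: C, E, G#, Bb.
The root is C and the 3rd is E.
From C to E is 4 semitones, exactly the major third.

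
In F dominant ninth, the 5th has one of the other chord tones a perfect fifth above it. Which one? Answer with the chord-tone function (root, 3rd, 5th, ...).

The chord tones of F9 (F dominant ninth) are F-A-C-E♭-G.
The 5th is C. A perfect fifth above C is G.
G is the chord's 9th.

9th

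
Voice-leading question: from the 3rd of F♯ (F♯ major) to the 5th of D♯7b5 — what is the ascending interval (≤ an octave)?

F♯ (F♯ major) has A♯ as its 3rd, and D♯7b5 has A as its 5th.
8 letter names make it an octave; at 11 semitones (a half step narrower than perfect) the quality is diminished.

d8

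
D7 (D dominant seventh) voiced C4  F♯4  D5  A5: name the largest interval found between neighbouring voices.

m6

Adjacent intervals: C4→F♯4 = augmented fourth; F♯4→D5 = minor sixth; D5→A5 = perfect fifth.
The largest is F♯4 to D5, a minor sixth (8 semitones).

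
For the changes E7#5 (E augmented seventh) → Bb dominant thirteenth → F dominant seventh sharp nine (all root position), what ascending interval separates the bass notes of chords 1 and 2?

diminished fifth

The roots are E and Bb.
5 letter names make it a fifth; at 6 semitones (a half step narrower than perfect) the quality is diminished.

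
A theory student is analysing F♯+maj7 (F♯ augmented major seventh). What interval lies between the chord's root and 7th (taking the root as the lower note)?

F♯ augmented major seventh: F♯-A♯-C𝄪-E♯.
That puts F♯ below E♯.
Counting 7 letters and 11 half steps from F♯ gives a major seventh.

major seventh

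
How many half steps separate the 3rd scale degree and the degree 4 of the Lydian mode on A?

2

The scale is A B C# D# E F# G#.
C# up to D# is a major second — 2 semitones.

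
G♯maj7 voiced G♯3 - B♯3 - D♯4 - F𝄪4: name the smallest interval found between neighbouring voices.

minor 3rd

Adjacent intervals: G♯3→B♯3 = major third; B♯3→D♯4 = minor third; D♯4→F𝄪4 = major third.
The smallest is B♯3 to D♯4, a minor third (3 semitones).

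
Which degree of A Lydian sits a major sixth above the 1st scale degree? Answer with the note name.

The scale is A B C♯ D♯ E F♯ G♯.
The 1st scale degree is A; a major sixth above that is F♯ — scale degree 6.

F#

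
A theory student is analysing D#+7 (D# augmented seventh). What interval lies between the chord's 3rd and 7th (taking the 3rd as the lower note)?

diminished 5th

D# augmented seventh is spelled D#–F##–A##–C#.
The 3rd is F## and the 7th is C#.
F## up to C# is 6 semitones, a half step narrower than a perfect fifth, so the interval is diminished.
This 3–7 tritone is the characteristic tension at the heart of the dominant sound.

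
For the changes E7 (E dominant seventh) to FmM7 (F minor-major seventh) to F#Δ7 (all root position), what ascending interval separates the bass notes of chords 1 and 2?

The roots are E and F.
E up to F is 1 semitone, a half step narrower than a major second, so the interval is minor.

m2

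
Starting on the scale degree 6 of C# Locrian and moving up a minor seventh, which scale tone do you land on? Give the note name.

G

The scale is C# D E F# G A B.
The scale degree 6 is A; a minor seventh above that is G — scale degree 5.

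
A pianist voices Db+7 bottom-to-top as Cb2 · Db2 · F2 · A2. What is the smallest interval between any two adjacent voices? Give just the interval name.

M2

Adjacent intervals: Cb2→Db2 = major second; Db2→F2 = major third; F2→A2 = major third.
The smallest is Cb2 to Db2, a major second (2 semitones).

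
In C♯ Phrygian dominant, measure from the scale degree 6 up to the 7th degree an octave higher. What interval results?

Spelling C♯ Phrygian dominant: C♯ D E♯ F♯ G♯ A B.
Scale degree 6 = A; degree 7 (up an octave) = B.
A up to B spans 9 letter names and 14 semitones — a major ninth.

major ninth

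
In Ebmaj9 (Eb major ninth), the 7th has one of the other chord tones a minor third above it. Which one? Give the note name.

Ebmaj9 (Eb major ninth) is spelled Eb G Bb D F.
The 7th is D. A minor third above D is F.
F is the chord's 9th.

F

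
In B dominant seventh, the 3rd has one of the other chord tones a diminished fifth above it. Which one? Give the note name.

A

The chord tones of B7 are B-D#-F#-A.
The 3rd is D#. A diminished fifth above D# is A.
A is the chord's 7th.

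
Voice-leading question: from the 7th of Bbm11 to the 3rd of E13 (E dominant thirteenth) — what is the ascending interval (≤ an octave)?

augmented 7th

Bbm11 has Ab as its 7th, and E13 (E dominant thirteenth) has G# as its 3rd.
Ab up to G# is 12 semitones, a half step wider than a major seventh, so the interval is augmented.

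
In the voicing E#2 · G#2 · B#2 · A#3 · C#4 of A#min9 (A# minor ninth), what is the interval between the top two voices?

minor 3rd

Those voices are A#3 and C#4.
3 letter names make it a third; at 3 semitones (a half step narrower than major) the quality is minor.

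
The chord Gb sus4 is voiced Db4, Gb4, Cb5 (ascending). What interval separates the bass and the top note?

The outer voices are Db4 and Cb5.
Db up to Cb is 10 semitones, a half step narrower than a major seventh, so the interval is minor.

minor seventh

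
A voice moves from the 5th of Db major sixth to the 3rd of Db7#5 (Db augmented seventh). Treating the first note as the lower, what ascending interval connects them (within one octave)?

The 5th of Db major sixth is Ab; the 3rd of Db7#5 (Db augmented seventh) is F.
Ab up to F spans 6 letter names and 9 semitones — a major sixth.

major 6th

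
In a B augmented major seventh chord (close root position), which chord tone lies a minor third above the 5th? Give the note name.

A#

Spelling the chord: B D♯ F𝄪 A♯.
The 5th is F𝄪. A minor third above F𝄪 is A♯.
A♯ is the chord's 7th.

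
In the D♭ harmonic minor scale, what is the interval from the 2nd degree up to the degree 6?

D♭ harmonic minor: D♭ E♭ F♭ G♭ A♭ B𝄫 C.
That puts E♭ below B𝄫.
5 letter names make it a fifth; at 6 semitones (a half step narrower than perfect) the quality is diminished.

d5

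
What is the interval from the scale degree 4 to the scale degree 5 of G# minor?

major second

G# natural minor: G# A# B C# D# E F#.
The scale degree 4 is C# and the 5th scale degree is D#.
Counting 2 letters and 2 half steps from C# gives a major second.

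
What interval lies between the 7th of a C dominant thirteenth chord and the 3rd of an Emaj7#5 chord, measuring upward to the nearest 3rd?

augmented sixth

C dominant thirteenth has Bb as its 7th, and Emaj7#5 has G# as its 3rd.
Bb up to G# is 10 semitones, a half step wider than a major sixth, so the interval is augmented.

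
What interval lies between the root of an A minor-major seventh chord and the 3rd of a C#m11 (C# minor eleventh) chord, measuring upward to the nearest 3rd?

P5

A minor-major seventh has A as its root, and C#m11 (C# minor eleventh) has E as its 3rd.
Counting 5 letters and 7 half steps from A gives a perfect fifth.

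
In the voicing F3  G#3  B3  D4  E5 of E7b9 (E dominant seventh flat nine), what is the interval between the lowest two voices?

augmented second

Those voices are F3 and G#3.
From F to G#: 3 semitones over a second = augmented.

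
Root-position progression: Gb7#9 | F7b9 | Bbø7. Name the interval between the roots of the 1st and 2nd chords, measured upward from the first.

major seventh

The roots are Gb and F.
Gb up to F spans 7 letter names and 11 semitones — a major seventh.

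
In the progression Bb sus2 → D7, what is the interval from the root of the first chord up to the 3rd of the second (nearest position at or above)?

The root of Bb sus2 is Bb; the 3rd of D7 is F#.
Bb up to F# is 8 semitones, a half step wider than a perfect fifth, so the interval is augmented.

augmented 5th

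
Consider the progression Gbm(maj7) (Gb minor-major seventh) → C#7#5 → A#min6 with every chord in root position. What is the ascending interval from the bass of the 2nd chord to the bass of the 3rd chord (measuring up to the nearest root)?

major 6th

The roots are C# and A#.
C# up to A# spans 6 letter names and 9 semitones — a major sixth.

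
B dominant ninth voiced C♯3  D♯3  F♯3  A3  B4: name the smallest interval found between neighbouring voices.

Adjacent intervals: C♯3→D♯3 = major second; D♯3→F♯3 = minor third; F♯3→A3 = minor third; A3→B4 = major ninth.
The smallest is C♯3 to D♯3, a major second (2 semitones).

major second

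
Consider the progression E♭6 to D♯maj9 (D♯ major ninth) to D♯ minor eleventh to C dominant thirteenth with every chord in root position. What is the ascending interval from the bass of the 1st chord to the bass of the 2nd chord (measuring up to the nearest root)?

augmented seventh

The roots are E♭ and D♯.
7 letter names make it a seventh; at 12 semitones (a half step wider than major) the quality is augmented.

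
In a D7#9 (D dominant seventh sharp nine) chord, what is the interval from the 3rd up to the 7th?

diminished fifth

The chord tones of D7#9 are D–F#–A–C–E#.
That puts F# below C.
5 letter names make it a fifth; at 6 semitones (a half step narrower than perfect) the quality is diminished.
That tritone between 3rd and 7th is what gives the dominant seventh its pull toward resolution.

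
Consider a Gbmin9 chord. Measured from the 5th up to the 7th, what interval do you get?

m3

The chord tones of Gbmin9 are Gb–Bbb–Db–Fb–Ab.
So we need the interval from Db up to Fb.
3 letter names make it a third; at 3 semitones (a half step narrower than major) the quality is minor.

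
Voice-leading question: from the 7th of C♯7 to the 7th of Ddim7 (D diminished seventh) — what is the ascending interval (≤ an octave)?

C♯7 has B as its 7th, and Ddim7 (D diminished seventh) has C♭ as its 7th.
2 letter names make it a second; at 0 semitones (a whole step narrower than major) the quality is diminished.

diminished second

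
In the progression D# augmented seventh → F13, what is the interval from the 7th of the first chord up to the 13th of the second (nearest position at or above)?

D# augmented seventh has C# as its 7th, and F13 has D as its 13th.
C# up to D is 1 semitone, a half step narrower than a major second, so the interval is minor.

m2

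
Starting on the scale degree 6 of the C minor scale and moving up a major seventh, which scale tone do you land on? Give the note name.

The scale is C D Eb F G Ab Bb.
The scale degree 6 is Ab; a major seventh above that is G — scale degree 5.

G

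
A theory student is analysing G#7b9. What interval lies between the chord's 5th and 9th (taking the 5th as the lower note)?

The chord tones of G#7b9 (G# dominant seventh flat nine) are G#, B#, D#, F#, A.
5th = D#; 9th = A.
5 letter names make it a fifth; at 6 semitones (a half step narrower than perfect) the quality is diminished.

diminished fifth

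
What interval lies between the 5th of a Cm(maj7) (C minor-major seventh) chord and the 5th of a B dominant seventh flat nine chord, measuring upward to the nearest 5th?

major 7th

Cm(maj7) (C minor-major seventh) has G as its 5th, and B dominant seventh flat nine has F# as its 5th.
Counting 7 letters and 11 half steps from G gives a major seventh.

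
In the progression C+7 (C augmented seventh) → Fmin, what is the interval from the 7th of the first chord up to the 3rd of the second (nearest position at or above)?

The 7th of C+7 (C augmented seventh) is B♭; the 3rd of Fmin is A♭.
B♭ up to A♭ is 10 semitones, a half step narrower than a major seventh, so the interval is minor.

minor seventh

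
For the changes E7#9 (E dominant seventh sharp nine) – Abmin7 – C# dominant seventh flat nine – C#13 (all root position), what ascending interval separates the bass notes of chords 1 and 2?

diminished fourth

The roots are E and Ab.
From E to Ab: 4 semitones over a fourth = diminished.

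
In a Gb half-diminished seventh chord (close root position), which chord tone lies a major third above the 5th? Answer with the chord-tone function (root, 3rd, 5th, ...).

Spelling the chord: Gb-Bbb-Dbb-Fb.
The 5th is Dbb. A major third above Dbb is Fb.
Fb is the chord's 7th.

7th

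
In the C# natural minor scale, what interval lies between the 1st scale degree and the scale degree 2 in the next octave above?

major ninth

C# natural minor: C# D# E F# G# A B.
The 1st scale degree is C# and the 2nd scale degree (up an octave) is D#.
C# up to D# spans 9 letter names and 14 semitones — a major ninth.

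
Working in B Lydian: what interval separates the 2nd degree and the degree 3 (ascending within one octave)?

The scale runs B C♯ D♯ E♯ F♯ G♯ A♯.
2nd degree = C♯; 3rd degree = D♯.
C♯ up to D♯ spans 2 letter names and 2 semitones — a major second.

major second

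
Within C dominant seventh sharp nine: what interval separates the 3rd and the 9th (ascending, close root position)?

major seventh

C dominant seventh sharp nine: C–E–G–B♭–D♯.
The 3rd is E and the 9th is D♯.
Counting 7 letters and 11 half steps from E gives a major seventh.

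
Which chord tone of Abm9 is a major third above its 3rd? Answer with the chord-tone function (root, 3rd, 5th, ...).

The chord tones of Abm9 (Ab minor ninth) are Ab-Cb-Eb-Gb-Bb.
The 3rd is Cb. A major third above Cb is Eb.
Eb is the chord's 5th.

5th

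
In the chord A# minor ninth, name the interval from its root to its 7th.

A#min9 is spelled A# C# E# G# B#.
So we need the interval from A# up to G#.
From A# to G#: 10 semitones over a seventh = minor.

m7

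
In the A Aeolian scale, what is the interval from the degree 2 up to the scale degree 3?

The scale runs A B C D E F G.
So we need the interval from B up to C.
B up to C is 1 semitone, a half step narrower than a major second, so the interval is minor.

m2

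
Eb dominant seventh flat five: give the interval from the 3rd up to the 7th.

The chord tones of Eb7b5 are Eb, G, Bbb, Db.
3rd = G; 7th = Db.
From G to Db: 6 semitones over a fifth = diminished.
That tritone between 3rd and 7th is what gives the dominant seventh its pull toward resolution.

diminished fifth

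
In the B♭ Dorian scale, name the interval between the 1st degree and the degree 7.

Spelling the B♭ Dorian scale: B♭ C D♭ E♭ F G A♭.
1st degree = B♭; scale degree 7 = A♭.
B♭ up to A♭ is 10 semitones, a half step narrower than a major seventh, so the interval is minor.

minor 7th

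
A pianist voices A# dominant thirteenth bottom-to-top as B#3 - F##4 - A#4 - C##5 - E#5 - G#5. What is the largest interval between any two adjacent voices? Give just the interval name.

perfect fifth

Adjacent intervals: B#3→F##4 = perfect fifth; F##4→A#4 = minor third; A#4→C##5 = major third; C##5→E#5 = minor third; E#5→G#5 = minor third.
The largest is B#3 to F##4, a perfect fifth (7 semitones).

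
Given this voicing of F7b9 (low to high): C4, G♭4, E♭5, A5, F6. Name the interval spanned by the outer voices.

perfect 18th

The outer voices are C4 and F6.
Counting 18 letters and 29 half steps from C gives a perfect 18th.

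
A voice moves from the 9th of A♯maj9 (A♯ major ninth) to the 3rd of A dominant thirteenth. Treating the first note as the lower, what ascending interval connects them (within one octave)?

A♯maj9 (A♯ major ninth) has B♯ as its 9th, and A dominant thirteenth has C♯ as its 3rd.
B♯ up to C♯ is 1 semitone, a half step narrower than a major second, so the interval is minor.

minor 2nd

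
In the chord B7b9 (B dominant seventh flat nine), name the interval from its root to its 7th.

B7b9 (B dominant seventh flat nine) is spelled B, D#, F#, A, C.
So we need the interval from B up to A.
7 letter names make it a seventh; at 10 semitones (a half step narrower than major) the quality is minor.

m7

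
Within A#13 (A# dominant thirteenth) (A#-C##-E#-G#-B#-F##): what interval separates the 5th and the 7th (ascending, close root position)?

minor 3rd

5th = E#; 7th = G#.
E# up to G# is 3 semitones, a half step narrower than a major third, so the interval is minor.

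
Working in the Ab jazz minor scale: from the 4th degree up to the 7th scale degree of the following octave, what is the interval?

augmented eleventh

Spelling the Ab jazz minor scale: Ab Bb Cb Db Eb F G.
4th degree = Db; degree 7 (up an octave) = G.
11 letter names make it an eleventh; at 18 semitones (a half step wider than perfect) the quality is augmented.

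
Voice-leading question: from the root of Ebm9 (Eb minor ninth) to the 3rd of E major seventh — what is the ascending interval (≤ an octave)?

augmented third

The root of Ebm9 (Eb minor ninth) is Eb; the 3rd of E major seventh is G#.
From Eb to G#: 5 semitones over a third = augmented.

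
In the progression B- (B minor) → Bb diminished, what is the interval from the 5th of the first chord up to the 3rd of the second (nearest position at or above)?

diminished 6th

The 5th of B- (B minor) is F#; the 3rd of Bb diminished is Db.
From F# to Db: 7 semitones over a sixth = diminished.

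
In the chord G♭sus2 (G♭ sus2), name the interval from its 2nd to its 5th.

G♭sus2 is spelled G♭–A♭–D♭.
That puts A♭ below D♭.
A♭ up to D♭ spans 4 letter names and 5 semitones — a perfect fourth.

perfect 4th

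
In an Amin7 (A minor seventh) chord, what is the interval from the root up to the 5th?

perfect fifth

Spelling the chord: A C E G.
Root = A; 5th = E.
A up to E spans 5 letter names and 7 semitones — a perfect fifth.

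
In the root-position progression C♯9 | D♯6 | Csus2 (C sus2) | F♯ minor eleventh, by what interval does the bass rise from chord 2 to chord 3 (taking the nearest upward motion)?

diminished seventh

The roots are D♯ and C.
D♯ up to C is 9 semitones, a whole step narrower than a major seventh, so the interval is diminished.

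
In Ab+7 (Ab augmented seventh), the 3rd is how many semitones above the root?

4

Ab augmented seventh is spelled Ab–C–E–Gb.
Ab to C is a major third: 4 semitones.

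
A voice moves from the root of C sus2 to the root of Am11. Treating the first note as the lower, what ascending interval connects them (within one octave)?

major sixth

The root of C sus2 is C; the root of Am11 is A.
C up to A spans 6 letter names and 9 semitones — a major sixth.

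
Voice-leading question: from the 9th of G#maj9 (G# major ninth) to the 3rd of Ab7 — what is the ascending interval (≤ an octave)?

diminished 3rd

G#maj9 (G# major ninth) has A# as its 9th, and Ab7 has C as its 3rd.
From A# to C: 2 semitones over a third = diminished.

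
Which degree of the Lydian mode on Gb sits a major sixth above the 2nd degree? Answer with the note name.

F

The scale is Gb Ab Bb C Db Eb F.
The 2nd degree is Ab; a major sixth above that is F — scale degree 7.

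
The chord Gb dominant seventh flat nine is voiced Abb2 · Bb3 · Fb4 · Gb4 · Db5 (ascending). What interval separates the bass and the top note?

augmented 18th

The outer voices are Abb2 and Db5.
18 letter names make it a 18th; at 30 semitones (a half step wider than perfect) the quality is augmented.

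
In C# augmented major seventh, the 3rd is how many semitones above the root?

C#maj7#5 (C# augmented major seventh): C# E# G## B#.
C# to E# is a major third: 4 semitones.

4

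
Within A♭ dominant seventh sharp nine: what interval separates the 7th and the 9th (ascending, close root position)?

A3

A♭7#9 (A♭ dominant seventh sharp nine): A♭ C E♭ G♭ B.
The 7th is G♭ and the 9th is B.
G♭ up to B is 5 semitones, a half step wider than a major third, so the interval is augmented.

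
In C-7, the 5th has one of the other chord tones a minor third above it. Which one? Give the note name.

Bb

The chord tones of Cmin7 (C minor seventh) are C Eb G Bb.
The 5th is G. A minor third above G is Bb.
Bb is the chord's 7th.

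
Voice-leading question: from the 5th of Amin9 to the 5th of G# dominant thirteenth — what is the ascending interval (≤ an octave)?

major 7th

The 5th of Amin9 is E; the 5th of G# dominant thirteenth is D#.
E up to D# spans 7 letter names and 11 semitones — a major seventh.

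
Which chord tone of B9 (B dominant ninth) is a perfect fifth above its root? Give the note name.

B9 (B dominant ninth): B D# F# A C#.
The root is B. A perfect fifth above B is F#.
F# is the chord's 5th.

F#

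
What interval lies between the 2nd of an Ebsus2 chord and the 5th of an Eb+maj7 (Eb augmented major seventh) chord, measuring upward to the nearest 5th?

The 2nd of Ebsus2 is F; the 5th of Eb+maj7 (Eb augmented major seventh) is B.
4 letter names make it a fourth; at 6 semitones (a half step wider than perfect) the quality is augmented.

augmented fourth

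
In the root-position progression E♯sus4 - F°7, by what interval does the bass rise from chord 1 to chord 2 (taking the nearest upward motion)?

diminished 2nd

The roots are E♯ and F.
From E♯ to F: 0 semitones over a second = diminished.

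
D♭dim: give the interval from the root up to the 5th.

diminished fifth

The chord tones of D♭° are D♭–F♭–A𝄫.
So we need the interval from D♭ up to A𝄫.
From D♭ to A𝄫: 6 semitones over a fifth = diminished.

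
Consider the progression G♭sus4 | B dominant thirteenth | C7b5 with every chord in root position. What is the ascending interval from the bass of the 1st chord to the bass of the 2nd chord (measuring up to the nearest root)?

augmented third

The roots are G♭ and B.
From G♭ to B: 5 semitones over a third = augmented.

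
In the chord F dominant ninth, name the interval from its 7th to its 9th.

F9: F–A–C–Eb–G.
That puts Eb below G.
From Eb to G is 4 semitones, exactly the major third.

M3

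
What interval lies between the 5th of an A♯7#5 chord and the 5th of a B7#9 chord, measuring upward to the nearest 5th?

diminished 2nd

The 5th of A♯7#5 is E𝄪; the 5th of B7#9 is F♯.
From E𝄪 to F♯: 0 semitones over a second = diminished.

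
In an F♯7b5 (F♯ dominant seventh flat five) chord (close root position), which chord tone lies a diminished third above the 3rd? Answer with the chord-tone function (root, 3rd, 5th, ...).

F♯7b5 (F♯ dominant seventh flat five): F♯ A♯ C E.
The 3rd is A♯. A diminished third above A♯ is C.
C is the chord's 5th.

5th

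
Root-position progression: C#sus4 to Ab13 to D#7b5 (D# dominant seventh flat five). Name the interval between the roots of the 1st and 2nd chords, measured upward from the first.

The roots are C# and Ab.
6 letter names make it a sixth; at 7 semitones (a whole step narrower than major) the quality is diminished.

diminished sixth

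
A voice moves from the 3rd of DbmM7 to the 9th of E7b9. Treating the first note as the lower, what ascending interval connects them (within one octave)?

augmented unison

DbmM7 has Fb as its 3rd, and E7b9 has F as its 9th.
From Fb to F: 1 semitone over a unison = augmented.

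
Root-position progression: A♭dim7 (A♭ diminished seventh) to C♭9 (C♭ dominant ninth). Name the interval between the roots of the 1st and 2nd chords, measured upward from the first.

The roots are A♭ and C♭.
From A♭ to C♭: 3 semitones over a third = minor.

minor third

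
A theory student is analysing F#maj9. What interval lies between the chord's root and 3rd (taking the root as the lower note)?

The chord tones of F#maj9 are F#–A#–C#–E#–G#.
So we need the interval from F# up to A#.
F# up to A# spans 3 letter names and 4 semitones — a major third.

major third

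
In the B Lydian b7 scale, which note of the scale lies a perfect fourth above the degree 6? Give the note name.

The scale is B C# D# E# F# G# A.
The degree 6 is G#; a perfect fourth above that is C# — scale degree 2.

C#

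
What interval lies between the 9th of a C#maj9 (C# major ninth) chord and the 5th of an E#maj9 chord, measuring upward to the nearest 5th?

C#maj9 (C# major ninth) has D# as its 9th, and E#maj9 has B# as its 5th.
Counting 6 letters and 9 half steps from D# gives a major sixth.

major sixth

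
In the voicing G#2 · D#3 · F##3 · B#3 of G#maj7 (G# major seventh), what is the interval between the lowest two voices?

Those voices are G#2 and D#3.
G# up to D# spans 5 letter names and 7 semitones — a perfect fifth.

perfect fifth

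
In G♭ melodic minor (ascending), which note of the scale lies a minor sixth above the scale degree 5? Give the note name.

Bbb

The scale is G♭ A♭ B𝄫 C♭ D♭ E♭ F.
The scale degree 5 is D♭; a minor sixth above that is B𝄫 — scale degree 3.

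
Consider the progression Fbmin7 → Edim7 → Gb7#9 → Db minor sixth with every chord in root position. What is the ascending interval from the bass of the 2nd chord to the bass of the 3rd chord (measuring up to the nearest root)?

diminished third

The roots are E and Gb.
From E to Gb: 2 semitones over a third = diminished.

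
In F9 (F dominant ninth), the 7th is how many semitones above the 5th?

The chord tones of F9 are F-A-C-Eb-G.
C to Eb is a minor third: 3 semitones.

3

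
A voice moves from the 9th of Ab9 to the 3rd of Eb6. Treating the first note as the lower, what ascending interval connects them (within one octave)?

The 9th of Ab9 is Bb; the 3rd of Eb6 is G.
Counting 6 letters and 9 half steps from Bb gives a major sixth.

major sixth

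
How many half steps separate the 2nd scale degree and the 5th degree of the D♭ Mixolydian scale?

The scale is D♭ E♭ F G♭ A♭ B♭ C♭.
E♭ up to A♭ is a perfect fourth — 5 semitones.

5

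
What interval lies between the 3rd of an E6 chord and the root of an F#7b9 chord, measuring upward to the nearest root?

The 3rd of E6 is G#; the root of F#7b9 is F#.
7 letter names make it a seventh; at 10 semitones (a half step narrower than major) the quality is minor.

minor seventh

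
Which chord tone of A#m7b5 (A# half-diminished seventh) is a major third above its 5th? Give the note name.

The chord tones of A#m7b5 are A#-C#-E-G#.
The 5th is E. A major third above E is G#.
G# is the chord's 7th.

G#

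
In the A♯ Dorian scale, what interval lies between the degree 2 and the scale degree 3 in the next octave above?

The scale runs A♯ B♯ C♯ D♯ E♯ F𝄪 G♯.
Degree 2 = B♯; degree 3 (up an octave) = C♯.
9 letter names make it a ninth; at 13 semitones (a half step narrower than major) the quality is minor.

minor ninth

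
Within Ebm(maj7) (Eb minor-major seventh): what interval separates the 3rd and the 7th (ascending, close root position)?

The chord tones of Eb minor-major seventh are Eb Gb Bb D.
3rd = Gb; 7th = D.
Gb up to D is 8 semitones, a half step wider than a perfect fifth, so the interval is augmented.

augmented fifth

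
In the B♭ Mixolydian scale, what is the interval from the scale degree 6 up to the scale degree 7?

Spelling the B♭ Mixolydian scale: B♭ C D E♭ F G A♭.
That puts G below A♭.
G up to A♭ is 1 semitone, a half step narrower than a major second, so the interval is minor.

m2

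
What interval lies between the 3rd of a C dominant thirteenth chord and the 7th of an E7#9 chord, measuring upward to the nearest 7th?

minor seventh

The 3rd of C dominant thirteenth is E; the 7th of E7#9 is D.
7 letter names make it a seventh; at 10 semitones (a half step narrower than major) the quality is minor.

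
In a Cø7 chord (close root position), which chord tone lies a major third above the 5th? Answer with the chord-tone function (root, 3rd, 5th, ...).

7th

Cø7 (C half-diminished seventh): C Eb Gb Bb.
The 5th is Gb. A major third above Gb is Bb.
Bb is the chord's 7th.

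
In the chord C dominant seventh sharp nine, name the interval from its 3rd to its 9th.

Spelling the chord: C E G Bb D#.
3rd = E; 9th = D#.
From E to D# is 11 semitones, exactly the major seventh.

major 7th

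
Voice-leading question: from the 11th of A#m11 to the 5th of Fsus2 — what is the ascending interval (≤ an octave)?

d7

The 11th of A#m11 is D#; the 5th of Fsus2 is C.
From D# to C: 9 semitones over a seventh = diminished.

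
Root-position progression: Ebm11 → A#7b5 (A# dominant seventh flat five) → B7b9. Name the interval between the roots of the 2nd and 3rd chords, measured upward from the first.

The roots are A# and B.
2 letter names make it a second; at 1 semitone (a half step narrower than major) the quality is minor.

minor second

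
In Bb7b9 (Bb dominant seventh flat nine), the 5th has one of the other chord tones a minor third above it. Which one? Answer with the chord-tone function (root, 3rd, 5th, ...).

7th

Bb7b9 (Bb dominant seventh flat nine) is spelled Bb D F Ab Cb.
The 5th is F. A minor third above F is Ab.
Ab is the chord's 7th.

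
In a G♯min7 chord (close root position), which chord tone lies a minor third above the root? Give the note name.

The chord tones of G♯m7 are G♯-B-D♯-F♯.
The root is G♯. A minor third above G♯ is B.
B is the chord's 3rd.

B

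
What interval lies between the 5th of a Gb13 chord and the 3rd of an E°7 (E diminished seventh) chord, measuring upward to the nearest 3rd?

Gb13 has Db as its 5th, and E°7 (E diminished seventh) has G as its 3rd.
4 letter names make it a fourth; at 6 semitones (a half step wider than perfect) the quality is augmented.

augmented fourth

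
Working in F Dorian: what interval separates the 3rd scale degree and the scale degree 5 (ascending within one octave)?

F dorian: F G Ab Bb C D Eb.
3rd scale degree = Ab; 5th scale degree = C.
Ab up to C spans 3 letter names and 4 semitones — a major third.

major 3rd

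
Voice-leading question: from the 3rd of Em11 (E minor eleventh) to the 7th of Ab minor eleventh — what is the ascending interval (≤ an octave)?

diminished octave

The 3rd of Em11 (E minor eleventh) is G; the 7th of Ab minor eleventh is Gb.
8 letter names make it an octave; at 11 semitones (a half step narrower than perfect) the quality is diminished.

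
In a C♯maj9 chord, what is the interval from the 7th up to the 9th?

minor third

Spelling the chord: C♯-E♯-G♯-B♯-D♯.
7th = B♯; 9th = D♯.
From B♯ to D♯: 3 semitones over a third = minor.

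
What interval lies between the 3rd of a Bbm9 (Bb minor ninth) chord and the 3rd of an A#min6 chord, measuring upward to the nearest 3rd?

The 3rd of Bbm9 (Bb minor ninth) is Db; the 3rd of A#min6 is C#.
Db up to C# is 12 semitones, a half step wider than a major seventh, so the interval is augmented.

augmented seventh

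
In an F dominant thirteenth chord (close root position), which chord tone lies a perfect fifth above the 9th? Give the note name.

The chord tones of F dominant thirteenth are F, A, C, Eb, G, D.
The 9th is G. A perfect fifth above G is D.
D is the chord's 13th.

D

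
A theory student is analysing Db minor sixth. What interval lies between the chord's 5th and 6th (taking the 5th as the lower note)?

The chord tones of Dbm6 (Db minor sixth) are Db, Fb, Ab, Bb.
So we need the interval from Ab up to Bb.
From Ab to Bb is 2 semitones, exactly the major second.

major second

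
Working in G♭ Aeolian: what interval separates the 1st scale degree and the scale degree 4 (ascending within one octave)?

Spelling G♭ Aeolian: G♭ A♭ B𝄫 C♭ D♭ E𝄫 F♭.
1st scale degree = G♭; 4th degree = C♭.
G♭ up to C♭ spans 4 letter names and 5 semitones — a perfect fourth.

perfect fourth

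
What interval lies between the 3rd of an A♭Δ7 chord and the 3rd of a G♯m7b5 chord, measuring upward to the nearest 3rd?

The 3rd of A♭Δ7 is C; the 3rd of G♯m7b5 is B.
C up to B spans 7 letter names and 11 semitones — a major seventh.

major seventh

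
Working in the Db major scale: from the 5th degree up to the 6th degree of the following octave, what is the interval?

The scale runs Db Eb F Gb Ab Bb C.
That puts Ab below Bb.
Ab up to Bb spans 9 letter names and 14 semitones — a major ninth.

major ninth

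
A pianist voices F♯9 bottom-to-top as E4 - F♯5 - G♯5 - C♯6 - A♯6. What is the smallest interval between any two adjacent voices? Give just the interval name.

major 2nd

Adjacent intervals: E4→F♯5 = major ninth; F♯5→G♯5 = major second; G♯5→C♯6 = perfect fourth; C♯6→A♯6 = major sixth.
The smallest is F♯5 to G♯5, a major second (2 semitones).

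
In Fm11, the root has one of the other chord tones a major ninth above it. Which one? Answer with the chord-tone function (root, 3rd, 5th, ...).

9th

Spelling the chord: F A♭ C E♭ G B♭.
The root is F. A major ninth above F is G.
G is the chord's 9th.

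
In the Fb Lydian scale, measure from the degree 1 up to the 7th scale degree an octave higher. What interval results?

major 14th

The scale runs Fb Gb Ab Bb Cb Db Eb.
Degree 1 = Fb; scale degree 7 (up an octave) = Eb.
From Fb to Eb is 23 semitones, exactly the major fourteenth.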